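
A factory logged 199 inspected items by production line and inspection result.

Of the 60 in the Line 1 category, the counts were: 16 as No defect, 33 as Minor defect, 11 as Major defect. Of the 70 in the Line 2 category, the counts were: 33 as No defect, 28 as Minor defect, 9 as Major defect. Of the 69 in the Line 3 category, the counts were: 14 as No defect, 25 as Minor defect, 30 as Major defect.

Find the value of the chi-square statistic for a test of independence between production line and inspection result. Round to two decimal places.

Row totals: 60, 70, 69. Column totals: 63, 86, 50. Grand total N = 199.
Expected counts (row total × column total / N):
  Line 1, No defect: 60×63/199 = 18.995
  Line 1, Minor defect: 60×86/199 = 25.930
  Line 1, Major defect: 60×50/199 = 15.075
  Line 2, No defect: 70×63/199 = 22.161
  Line 2, Minor defect: 70×86/199 = 30.251
  Line 2, Major defect: 70×50/199 = 17.588
  Line 3, No defect: 69×63/199 = 21.844
  Line 3, Minor defect: 69×86/199 = 29.819
  Line 3, Major defect: 69×50/199 = 17.337
Contributions (O − E)²/E:
  (16 − 18.995)²/18.995 = 0.4722
  (33 − 25.930)²/25.930 = 1.9277
  (11 − 15.075)²/15.075 = 1.1015
  (33 − 22.161)²/22.161 = 5.3014
  (28 − 30.251)²/30.251 = 0.1675
  (9 − 17.588)²/17.588 = 4.1934
  (14 − 21.844)²/21.844 = 2.8167
  (25 − 29.819)²/29.819 = 0.7788
  (30 − 17.337)²/17.337 = 9.2491
χ² = 0.4722 + 1.9277 + 1.1015 + 5.3014 + 0.1675 + 4.1934 + 2.8167 + 0.7788 + 9.2491 = 26.01

26.01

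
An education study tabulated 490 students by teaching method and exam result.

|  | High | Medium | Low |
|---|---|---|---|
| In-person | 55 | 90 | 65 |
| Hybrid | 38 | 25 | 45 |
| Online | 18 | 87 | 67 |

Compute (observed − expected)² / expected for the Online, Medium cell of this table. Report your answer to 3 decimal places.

3.653

Row total (Online) = 172; column total (Medium) = 202; N = 490.
Expected count E = 172 × 202 / 490 = 70.9061.
Contribution = (O − E)²/E = (87 − 70.9061)² / 70.9061 = 3.653.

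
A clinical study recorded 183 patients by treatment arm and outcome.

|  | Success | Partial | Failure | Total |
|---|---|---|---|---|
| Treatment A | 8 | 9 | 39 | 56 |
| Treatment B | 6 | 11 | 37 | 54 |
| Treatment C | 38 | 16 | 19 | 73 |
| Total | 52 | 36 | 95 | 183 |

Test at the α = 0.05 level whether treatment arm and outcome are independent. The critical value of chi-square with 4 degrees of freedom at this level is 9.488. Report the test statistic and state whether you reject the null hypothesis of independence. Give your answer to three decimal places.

Grand total N = 183.
Expected counts (row total × column total / N):
  Treatment A, Success: 56×52/183 = 15.9126
  Treatment A, Partial: 56×36/183 = 11.0164
  Treatment A, Failure: 56×95/183 = 29.0710
  Treatment B, Success: 54×52/183 = 15.3443
  Treatment B, Partial: 54×36/183 = 10.6230
  Treatment B, Failure: 54×95/183 = 28.0328
  Treatment C, Success: 73×52/183 = 20.7432
  Treatment C, Partial: 73×36/183 = 14.3607
  Treatment C, Failure: 73×95/183 = 37.8962
Contributions (O − E)²/E:
  (8 − 15.9126)²/15.9126 = 3.9346
  (9 − 11.0164)²/11.0164 = 0.3691
  (39 − 29.0710)²/29.0710 = 3.3912
  (6 − 15.3443)²/15.3443 = 5.6904
  (11 − 10.6230)²/10.6230 = 0.0134
  (37 − 28.0328)²/28.0328 = 2.8684
  (38 − 20.7432)²/20.7432 = 14.3564
  (16 − 14.3607)²/14.3607 = 0.1871
  (19 − 37.8962)²/37.8962 = 9.4222
χ² = 3.9346 + 0.3691 + 3.3912 + 5.6904 + 0.0134 + 2.8684 + 14.3564 + 0.1871 + 9.4222 = 40.233
df = (3−1)(3−1) = 4. Since 40.233 > 9.488, reject the null hypothesis of independence at α = 0.05.

40.233; reject H₀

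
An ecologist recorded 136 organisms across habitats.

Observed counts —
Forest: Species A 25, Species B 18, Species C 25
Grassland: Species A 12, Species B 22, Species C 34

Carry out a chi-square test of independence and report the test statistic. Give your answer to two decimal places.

Row totals: 68, 68. Column totals: 37, 40, 59. Grand total N = 136.
Expected counts (row total × column total / N):
  Forest, Species A: 68×37/136 = 18.500
  Forest, Species B: 68×40/136 = 20.000
  Forest, Species C: 68×59/136 = 29.500
  Grassland, Species A: 68×37/136 = 18.500
  Grassland, Species B: 68×40/136 = 20.000
  Grassland, Species C: 68×59/136 = 29.500
Contributions (O − E)²/E:
  (25 − 18.500)²/18.500 = 2.2838
  (18 − 20.000)²/20.000 = 0.2000
  (25 − 29.500)²/29.500 = 0.6864
  (12 − 18.500)²/18.500 = 2.2838
  (22 − 20.000)²/20.000 = 0.2000
  (34 − 29.500)²/29.500 = 0.6864
χ² = 2.2838 + 0.2000 + 0.6864 + 2.2838 + 0.2000 + 0.6864 = 6.34

6.34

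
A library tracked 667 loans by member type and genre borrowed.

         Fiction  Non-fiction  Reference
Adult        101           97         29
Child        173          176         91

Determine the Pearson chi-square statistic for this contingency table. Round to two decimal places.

Row totals: 227, 440. Column totals: 274, 273, 120. Grand total N = 667.
Expected counts (row total × column total / N):
  Adult, Fiction: 227×274/667 = 93.250
  Adult, Non-fiction: 227×273/667 = 92.910
  Adult, Reference: 227×120/667 = 40.840
  Child, Fiction: 440×274/667 = 180.750
  Child, Non-fiction: 440×273/667 = 180.090
  Child, Reference: 440×120/667 = 79.160
Contributions (O − E)²/E:
  (101 − 93.250)²/93.250 = 0.6441
  (97 − 92.910)²/92.910 = 0.1800
  (29 − 40.840)²/40.840 = 3.4326
  (173 − 180.750)²/180.750 = 0.3323
  (176 − 180.090)²/180.090 = 0.0929
  (91 − 79.160)²/79.160 = 1.7709
χ² = 0.6441 + 0.1800 + 3.4326 + 0.3323 + 0.0929 + 1.7709 = 6.45

6.45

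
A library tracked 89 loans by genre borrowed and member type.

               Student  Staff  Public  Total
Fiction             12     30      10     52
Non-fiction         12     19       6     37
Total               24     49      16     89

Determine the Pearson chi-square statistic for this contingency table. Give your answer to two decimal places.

Grand total N = 89.
Expected counts (row total × column total / N):
  Fiction, Student: 52×24/89 = 14.022
  Fiction, Staff: 52×49/89 = 28.629
  Fiction, Public: 52×16/89 = 9.348
  Non-fiction, Student: 37×24/89 = 9.978
  Non-fiction, Staff: 37×49/89 = 20.371
  Non-fiction, Public: 37×16/89 = 6.652
Contributions (O − E)²/E:
  (12 − 14.022)²/14.022 = 0.2916
  (30 − 28.629)²/28.629 = 0.0657
  (10 − 9.348)²/9.348 = 0.0455
  (12 − 9.978)²/9.978 = 0.4097
  (19 − 20.371)²/20.371 = 0.0923
  (6 − 6.652)²/6.652 = 0.0639
χ² = 0.2916 + 0.0657 + 0.0455 + 0.4097 + 0.0923 + 0.0639 = 0.97

0.97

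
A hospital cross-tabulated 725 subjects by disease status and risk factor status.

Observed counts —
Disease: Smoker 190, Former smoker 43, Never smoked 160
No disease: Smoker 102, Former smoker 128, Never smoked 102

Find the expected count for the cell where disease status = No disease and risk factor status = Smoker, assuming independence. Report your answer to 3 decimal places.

133.716

Row total (No disease) = 332; column total (Smoker) = 292; grand total N = 725.
Expected count = (row total × column total) / N = 332 × 292 / 725 = 133.716.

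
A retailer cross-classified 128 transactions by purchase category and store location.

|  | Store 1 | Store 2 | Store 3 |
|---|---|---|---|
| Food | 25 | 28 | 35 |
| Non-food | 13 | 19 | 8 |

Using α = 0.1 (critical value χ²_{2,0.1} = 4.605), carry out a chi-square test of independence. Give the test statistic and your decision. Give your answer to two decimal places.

Row totals: 88, 40. Column totals: 38, 47, 43. Grand total N = 128.
Expected counts (row total × column total / N):
  Food, Store 1: 88×38/128 = 26.125
  Food, Store 2: 88×47/128 = 32.312
  Food, Store 3: 88×43/128 = 29.562
  Non-food, Store 1: 40×38/128 = 11.875
  Non-food, Store 2: 40×47/128 = 14.688
  Non-food, Store 3: 40×43/128 = 13.438
Contributions (O − E)²/E:
  (25 − 26.125)²/26.125 = 0.0484
  (28 − 32.312)²/32.312 = 0.5754
  (35 − 29.562)²/29.562 = 1.0003
  (13 − 11.875)²/11.875 = 0.1066
  (19 − 14.688)²/14.688 = 1.2659
  (8 − 13.438)²/13.438 = 2.2006
χ² = 0.0484 + 0.5754 + 1.0003 + 0.1066 + 1.2659 + 2.2006 = 5.20
df = (2−1)(3−1) = 2. Since 5.20 > 4.605, reject the null hypothesis of independence at α = 0.1.

5.20; reject H₀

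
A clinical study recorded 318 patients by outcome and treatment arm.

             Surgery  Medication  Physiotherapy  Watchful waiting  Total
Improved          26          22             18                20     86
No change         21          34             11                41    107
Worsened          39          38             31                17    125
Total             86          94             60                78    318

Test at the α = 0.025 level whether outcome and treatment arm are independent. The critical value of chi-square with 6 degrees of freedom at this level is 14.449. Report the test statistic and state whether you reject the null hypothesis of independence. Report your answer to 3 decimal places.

25.112; reject H₀

Grand total N = 318.
Expected counts (row total × column total / N):
  Improved, Surgery: 86×86/318 = 23.2579
  Improved, Medication: 86×94/318 = 25.4214
  Improved, Physiotherapy: 86×60/318 = 16.2264
  Improved, Watchful waiting: 86×78/318 = 21.0943
  No change, Surgery: 107×86/318 = 28.9371
  No change, Medication: 107×94/318 = 31.6289
  No change, Physiotherapy: 107×60/318 = 20.1887
  No change, Watchful waiting: 107×78/318 = 26.2453
  Worsened, Surgery: 125×86/318 = 33.8050
  Worsened, Medication: 125×94/318 = 36.9497
  Worsened, Physiotherapy: 125×60/318 = 23.5849
  Worsened, Watchful waiting: 125×78/318 = 30.6604
Contributions (O − E)²/E:
  (26 − 23.2579)²/23.2579 = 0.3233
  (22 − 25.4214)²/25.4214 = 0.4605
  (18 − 16.2264)²/16.2264 = 0.1939
  (20 − 21.0943)²/21.0943 = 0.0568
  (21 − 28.9371)²/28.9371 = 2.1771
  (34 − 31.6289)²/31.6289 = 0.1778
  (11 − 20.1887)²/20.1887 = 4.1822
  (41 − 26.2453)²/26.2453 = 8.2949
  (39 − 33.8050)²/33.8050 = 0.7983
  (38 − 36.9497)²/36.9497 = 0.0299
  (31 − 23.5849)²/23.5849 = 2.3313
  (17 − 30.6604)²/30.6604 = 6.0862
χ² = 0.3233 + 0.4605 + 0.1939 + 0.0568 + 2.1771 + 0.1778 + 4.1822 + 8.2949 + 0.7983 + 0.0299 + 2.3313 + 6.0862 = 25.112
df = (3−1)(4−1) = 6. Since 25.112 > 14.449, reject the null hypothesis of independence at α = 0.025.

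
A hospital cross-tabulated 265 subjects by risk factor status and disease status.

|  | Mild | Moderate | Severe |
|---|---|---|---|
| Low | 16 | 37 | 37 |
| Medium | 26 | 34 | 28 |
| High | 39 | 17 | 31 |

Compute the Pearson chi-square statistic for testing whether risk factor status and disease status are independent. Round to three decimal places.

Row totals: 90, 88, 87. Column totals: 81, 88, 96. Grand total N = 265.
Expected counts (row total × column total / N):
  Low, Mild: 90×81/265 = 27.5094
  Low, Moderate: 90×88/265 = 29.8868
  Low, Severe: 90×96/265 = 32.6038
  Medium, Mild: 88×81/265 = 26.8981
  Medium, Moderate: 88×88/265 = 29.2226
  Medium, Severe: 88×96/265 = 31.8792
  High, Mild: 87×81/265 = 26.5925
  High, Moderate: 87×88/265 = 28.8906
  High, Severe: 87×96/265 = 31.5170
Contributions (O − E)²/E:
  (16 − 27.5094)²/27.5094 = 4.8153
  (37 − 29.8868)²/29.8868 = 1.6930
  (37 − 32.6038)²/32.6038 = 0.5928
  (26 − 26.8981)²/26.8981 = 0.0300
  (34 − 29.2226)²/29.2226 = 0.7810
  (28 − 31.8792)²/31.8792 = 0.4720
  (39 − 26.5925)²/26.5925 = 5.7891
  (17 − 28.8906)²/28.8906 = 4.8939
  (31 − 31.5170)²/31.5170 = 0.0085
χ² = 4.8153 + 1.6930 + 0.5928 + 0.0300 + 0.7810 + 0.4720 + 5.7891 + 4.8939 + 0.0085 = 19.076

19.076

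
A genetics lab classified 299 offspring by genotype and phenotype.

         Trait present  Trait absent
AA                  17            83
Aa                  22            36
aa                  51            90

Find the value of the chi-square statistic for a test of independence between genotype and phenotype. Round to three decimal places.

Row totals: 100, 58, 141. Column totals: 90, 209. Grand total N = 299.
Expected counts (row total × column total / N):
  AA, Trait present: 100×90/299 = 30.1003
  AA, Trait absent: 100×209/299 = 69.8997
  Aa, Trait present: 58×90/299 = 17.4582
  Aa, Trait absent: 58×209/299 = 40.5418
  aa, Trait present: 141×90/299 = 42.4415
  aa, Trait absent: 141×209/299 = 98.5585
Contributions (O − E)²/E:
  (17 − 30.1003)²/30.1003 = 5.7015
  (83 − 69.8997)²/69.8997 = 2.4552
  (22 − 17.4582)²/17.4582 = 1.1816
  (36 − 40.5418)²/40.5418 = 0.5088
  (51 − 42.4415)²/42.4415 = 1.7259
  (90 − 98.5585)²/98.5585 = 0.7432
χ² = 5.7015 + 2.4552 + 1.1816 + 0.5088 + 1.7259 + 0.7432 = 12.316

12.316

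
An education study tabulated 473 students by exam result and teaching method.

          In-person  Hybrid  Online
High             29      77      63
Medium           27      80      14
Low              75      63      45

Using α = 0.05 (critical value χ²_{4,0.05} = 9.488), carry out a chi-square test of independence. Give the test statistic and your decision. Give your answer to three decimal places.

53.719; reject H₀

Row totals: 169, 121, 183. Column totals: 131, 220, 122. Grand total N = 473.
Expected counts (row total × column total / N):
  High, In-person: 169×131/473 = 46.8055
  High, Hybrid: 169×220/473 = 78.6047
  High, Online: 169×122/473 = 43.5899
  Medium, In-person: 121×131/473 = 33.5116
  Medium, Hybrid: 121×220/473 = 56.2791
  Medium, Online: 121×122/473 = 31.2093
  Low, In-person: 183×131/473 = 50.6829
  Low, Hybrid: 183×220/473 = 85.1163
  Low, Online: 183×122/473 = 47.2008
Contributions (O − E)²/E:
  (29 − 46.8055)²/46.8055 = 6.7735
  (77 − 78.6047)²/78.6047 = 0.0328
  (63 − 43.5899)²/43.5899 = 8.6431
  (27 − 33.5116)²/33.5116 = 1.2653
  (80 − 56.2791)²/56.2791 = 9.9980
  (14 − 31.2093)²/31.2093 = 9.4895
  (75 − 50.6829)²/50.6829 = 11.6671
  (63 − 85.1163)²/85.1163 = 5.7466
  (45 − 47.2008)²/47.2008 = 0.1026
χ² = 6.7735 + 0.0328 + 8.6431 + 1.2653 + 9.9980 + 9.4895 + 11.6671 + 5.7466 + 0.1026 = 53.719
df = (3−1)(3−1) = 4. Since 53.719 > 9.488, reject the null hypothesis of independence at α = 0.05.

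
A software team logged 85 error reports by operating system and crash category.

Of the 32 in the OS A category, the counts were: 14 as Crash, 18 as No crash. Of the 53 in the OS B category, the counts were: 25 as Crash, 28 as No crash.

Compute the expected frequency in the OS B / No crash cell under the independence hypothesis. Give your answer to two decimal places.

Row total (OS B) = 53; column total (No crash) = 46; grand total N = 85.
Expected count = (row total × column total) / N = 53 × 46 / 85 = 28.68.

28.68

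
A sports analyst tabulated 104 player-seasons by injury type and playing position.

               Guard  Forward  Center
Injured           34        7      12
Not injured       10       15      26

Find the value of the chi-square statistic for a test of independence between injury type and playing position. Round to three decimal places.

Row totals: 53, 51. Column totals: 44, 22, 38. Grand total N = 104.
Expected counts (row total × column total / N):
  Injured, Guard: 53×44/104 = 22.42308
  Injured, Forward: 53×22/104 = 11.21154
  Injured, Center: 53×38/104 = 19.36538
  Not injured, Guard: 51×44/104 = 21.57692
  Not injured, Forward: 51×22/104 = 10.78846
  Not injured, Center: 51×38/104 = 18.63462
Contributions (O − E)²/E:
  (34 − 22.42308)²/22.42308 = 5.9771
  (7 − 11.21154)²/11.21154 = 1.5820
  (12 − 19.36538)²/19.36538 = 2.8013
  (10 − 21.57692)²/21.57692 = 6.2115
  (15 − 10.78846)²/10.78846 = 1.6441
  (26 − 18.63462)²/18.63462 = 2.9112
χ² = 5.9771 + 1.5820 + 2.8013 + 6.2115 + 1.6441 + 2.9112 = 21.127

21.127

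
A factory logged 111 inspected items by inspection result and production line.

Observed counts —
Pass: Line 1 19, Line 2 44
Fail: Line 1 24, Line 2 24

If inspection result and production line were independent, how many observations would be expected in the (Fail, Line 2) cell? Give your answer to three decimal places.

Row total (Fail) = 48; column total (Line 2) = 68; grand total N = 111.
Expected count = (row total × column total) / N = 48 × 68 / 111 = 29.405.

29.405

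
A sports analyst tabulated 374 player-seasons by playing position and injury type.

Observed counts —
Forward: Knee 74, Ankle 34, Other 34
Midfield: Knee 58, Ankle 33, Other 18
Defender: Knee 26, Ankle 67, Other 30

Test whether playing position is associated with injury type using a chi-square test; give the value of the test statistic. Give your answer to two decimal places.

Row totals: 142, 109, 123. Column totals: 158, 134, 82. Grand total N = 374.
Expected counts (row total × column total / N):
  Forward, Knee: 142×158/374 = 59.989
  Forward, Ankle: 142×134/374 = 50.877
  Forward, Other: 142×82/374 = 31.134
  Midfield, Knee: 109×158/374 = 46.048
  Midfield, Ankle: 109×134/374 = 39.053
  Midfield, Other: 109×82/374 = 23.898
  Defender, Knee: 123×158/374 = 51.963
  Defender, Ankle: 123×134/374 = 44.070
  Defender, Other: 123×82/374 = 26.968
Contributions (O − E)²/E:
  (74 − 59.989)²/59.989 = 3.2724
  (34 − 50.877)²/50.877 = 5.5985
  (34 − 31.134)²/31.134 = 0.2638
  (58 − 46.048)²/46.048 = 3.1022
  (33 − 39.053)²/39.053 = 0.9382
  (18 − 23.898)²/23.898 = 1.4556
  (26 − 51.963)²/51.963 = 12.9723
  (67 − 44.070)²/44.070 = 11.9307
  (30 − 26.968)²/26.968 = 0.3409
χ² = 3.2724 + 5.5985 + 0.2638 + 3.1022 + 0.9382 + 1.4556 + 12.9723 + 11.9307 + 0.3409 = 39.87

39.87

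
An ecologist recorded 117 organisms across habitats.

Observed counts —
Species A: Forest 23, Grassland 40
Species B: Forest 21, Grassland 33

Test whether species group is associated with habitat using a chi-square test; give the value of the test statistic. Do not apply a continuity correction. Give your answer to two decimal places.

0.07

Row totals: 63, 54. Column totals: 44, 73. Grand total N = 117.
Expected counts (row total × column total / N):
  Species A, Forest: 63×44/117 = 23.692
  Species A, Grassland: 63×73/117 = 39.308
  Species B, Forest: 54×44/117 = 20.308
  Species B, Grassland: 54×73/117 = 33.692
Contributions (O − E)²/E:
  (23 − 23.692)²/23.692 = 0.0202
  (40 − 39.308)²/39.308 = 0.0122
  (21 − 20.308)²/20.308 = 0.0236
  (33 − 33.692)²/33.692 = 0.0142
χ² = 0.0202 + 0.0122 + 0.0236 + 0.0142 = 0.07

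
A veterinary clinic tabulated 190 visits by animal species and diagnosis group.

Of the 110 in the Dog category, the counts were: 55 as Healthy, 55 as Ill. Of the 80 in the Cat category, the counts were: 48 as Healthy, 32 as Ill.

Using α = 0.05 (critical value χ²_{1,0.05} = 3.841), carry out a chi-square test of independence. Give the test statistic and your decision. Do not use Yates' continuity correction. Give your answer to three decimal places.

Row totals: 110, 80. Column totals: 103, 87. Grand total N = 190.
Expected counts (row total × column total / N):
  Dog, Healthy: 110×103/190 = 59.6316
  Dog, Ill: 110×87/190 = 50.3684
  Cat, Healthy: 80×103/190 = 43.3684
  Cat, Ill: 80×87/190 = 36.6316
Contributions (O − E)²/E:
  (55 − 59.6316)²/59.6316 = 0.3597
  (55 − 50.3684)²/50.3684 = 0.4259
  (48 − 43.3684)²/43.3684 = 0.4946
  (32 − 36.6316)²/36.6316 = 0.5856
χ² = 0.3597 + 0.4259 + 0.4946 + 0.5856 = 1.866
df = (2−1)(2−1) = 1. Since 1.866 < 3.841, fail to reject the null hypothesis of independence at α = 0.05.

1.866; fail to reject H₀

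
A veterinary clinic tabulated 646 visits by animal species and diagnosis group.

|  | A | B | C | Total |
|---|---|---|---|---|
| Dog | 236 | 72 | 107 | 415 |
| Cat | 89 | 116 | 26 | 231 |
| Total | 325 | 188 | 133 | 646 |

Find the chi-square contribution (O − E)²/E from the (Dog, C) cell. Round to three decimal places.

5.440

Row total (Dog) = 415; column total (C) = 133; N = 646.
Expected count E = 415 × 133 / 646 = 85.4412.
Contribution = (O − E)²/E = (107 − 85.4412)² / 85.4412 = 5.440.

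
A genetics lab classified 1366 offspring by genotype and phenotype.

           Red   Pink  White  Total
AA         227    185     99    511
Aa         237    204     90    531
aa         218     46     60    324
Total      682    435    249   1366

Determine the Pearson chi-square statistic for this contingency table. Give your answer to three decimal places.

68.431

Grand total N = 1366.
Expected counts (row total × column total / N):
  AA, Red: 511×682/1366 = 255.1259
  AA, Pink: 511×435/1366 = 162.7269
  AA, White: 511×249/1366 = 93.1471
  Aa, Red: 531×682/1366 = 265.1113
  Aa, Pink: 531×435/1366 = 169.0959
  Aa, White: 531×249/1366 = 96.7928
  aa, Red: 324×682/1366 = 161.7628
  aa, Pink: 324×435/1366 = 103.1772
  aa, White: 324×249/1366 = 59.0600
Contributions (O − E)²/E:
  (227 − 255.1259)²/255.1259 = 3.1007
  (185 − 162.7269)²/162.7269 = 3.0486
  (99 − 93.1471)²/93.1471 = 0.3678
  (237 − 265.1113)²/265.1113 = 2.9808
  (204 − 169.0959)²/169.0959 = 7.2048
  (90 − 96.7928)²/96.7928 = 0.4767
  (218 − 161.7628)²/161.7628 = 19.5510
  (46 − 103.1772)²/103.1772 = 31.6856
  (60 − 59.0600)²/59.0600 = 0.0150
χ² = 3.1007 + 3.0486 + 0.3678 + 2.9808 + 7.2048 + 0.4767 + 19.5510 + 31.6856 + 0.0150 = 68.431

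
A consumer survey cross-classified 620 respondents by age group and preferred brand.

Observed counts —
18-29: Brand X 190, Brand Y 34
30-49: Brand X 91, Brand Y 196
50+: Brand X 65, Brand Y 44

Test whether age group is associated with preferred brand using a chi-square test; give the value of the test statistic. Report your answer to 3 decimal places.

144.693

Row totals: 224, 287, 109. Column totals: 346, 274. Grand total N = 620.
Expected counts (row total × column total / N):
  18-29, Brand X: 224×346/620 = 125.00645
  18-29, Brand Y: 224×274/620 = 98.99355
  30-49, Brand X: 287×346/620 = 160.16452
  30-49, Brand Y: 287×274/620 = 126.83548
  50+, Brand X: 109×346/620 = 60.82903
  50+, Brand Y: 109×274/620 = 48.17097
Contributions (O − E)²/E:
  (190 − 125.00645)²/125.00645 = 33.7915
  (34 − 98.99355)²/98.99355 = 42.6711
  (91 − 160.16452)²/160.16452 = 29.8676
  (196 − 126.83548)²/126.83548 = 37.7160
  (65 − 60.82903)²/60.82903 = 0.2860
  (44 − 48.17097)²/48.17097 = 0.3612
χ² = 33.7915 + 42.6711 + 29.8676 + 37.7160 + 0.2860 + 0.3612 = 144.693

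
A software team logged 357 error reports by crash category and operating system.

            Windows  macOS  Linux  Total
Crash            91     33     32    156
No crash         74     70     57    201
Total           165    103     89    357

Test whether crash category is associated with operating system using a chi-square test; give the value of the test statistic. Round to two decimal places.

Grand total N = 357.
Expected counts (row total × column total / N):
  Crash, Windows: 156×165/357 = 72.101
  Crash, macOS: 156×103/357 = 45.008
  Crash, Linux: 156×89/357 = 38.891
  No crash, Windows: 201×165/357 = 92.899
  No crash, macOS: 201×103/357 = 57.992
  No crash, Linux: 201×89/357 = 50.109
Contributions (O − E)²/E:
  (91 − 72.101)²/72.101 = 4.9538
  (33 − 45.008)²/45.008 = 3.2037
  (32 − 38.891)²/38.891 = 1.2210
  (74 − 92.899)²/92.899 = 3.8447
  (70 − 57.992)²/57.992 = 2.4864
  (57 − 50.109)²/50.109 = 0.9477
χ² = 4.9538 + 3.2037 + 1.2210 + 3.8447 + 2.4864 + 0.9477 = 16.66

16.66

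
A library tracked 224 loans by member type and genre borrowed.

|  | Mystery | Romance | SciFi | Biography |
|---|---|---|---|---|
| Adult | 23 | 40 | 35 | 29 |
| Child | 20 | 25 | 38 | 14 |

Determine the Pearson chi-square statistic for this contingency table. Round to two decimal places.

Row totals: 127, 97. Column totals: 43, 65, 73, 43. Grand total N = 224.
Expected counts (row total × column total / N):
  Adult, Mystery: 127×43/224 = 24.379
  Adult, Romance: 127×65/224 = 36.853
  Adult, SciFi: 127×73/224 = 41.388
  Adult, Biography: 127×43/224 = 24.379
  Child, Mystery: 97×43/224 = 18.621
  Child, Romance: 97×65/224 = 28.147
  Child, SciFi: 97×73/224 = 31.612
  Child, Biography: 97×43/224 = 18.621
Contributions (O − E)²/E:
  (23 − 24.379)²/24.379 = 0.0780
  (40 − 36.853)²/36.853 = 0.2687
  (35 − 41.388)²/41.388 = 0.9860
  (29 − 24.379)²/24.379 = 0.8759
  (20 − 18.621)²/18.621 = 0.1021
  (25 − 28.147)²/28.147 = 0.3519
  (38 − 31.612)²/31.612 = 1.2909
  (14 − 18.621)²/18.621 = 1.1468
χ² = 0.0780 + 0.2687 + 0.9860 + 0.8759 + 0.1021 + 0.3519 + 1.2909 + 1.1468 = 5.10

5.10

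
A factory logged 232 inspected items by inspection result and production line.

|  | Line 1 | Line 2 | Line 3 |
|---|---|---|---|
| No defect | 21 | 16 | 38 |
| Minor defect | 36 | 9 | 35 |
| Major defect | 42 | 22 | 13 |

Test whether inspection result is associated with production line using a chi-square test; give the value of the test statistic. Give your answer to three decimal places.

Row totals: 75, 80, 77. Column totals: 99, 47, 86. Grand total N = 232.
Expected counts (row total × column total / N):
  No defect, Line 1: 75×99/232 = 32.00431
  No defect, Line 2: 75×47/232 = 15.19397
  No defect, Line 3: 75×86/232 = 27.80172
  Minor defect, Line 1: 80×99/232 = 34.13793
  Minor defect, Line 2: 80×47/232 = 16.20690
  Minor defect, Line 3: 80×86/232 = 29.65517
  Major defect, Line 1: 77×99/232 = 32.85776
  Major defect, Line 2: 77×47/232 = 15.59914
  Major defect, Line 3: 77×86/232 = 28.54310
Contributions (O − E)²/E:
  (21 − 32.00431)²/32.00431 = 3.7837
  (16 − 15.19397)²/15.19397 = 0.0428
  (38 − 27.80172)²/27.80172 = 3.7410
  (36 − 34.13793)²/34.13793 = 0.1016
  (9 − 16.20690)²/16.20690 = 3.2048
  (35 − 29.65517)²/29.65517 = 0.9633
  (42 − 32.85776)²/32.85776 = 2.5437
  (22 − 15.59914)²/15.59914 = 2.6265
  (13 − 28.54310)²/28.54310 = 8.4640
χ² = 3.7837 + 0.0428 + 3.7410 + 0.1016 + 3.2048 + 0.9633 + 2.5437 + 2.6265 + 8.4640 = 25.471

25.471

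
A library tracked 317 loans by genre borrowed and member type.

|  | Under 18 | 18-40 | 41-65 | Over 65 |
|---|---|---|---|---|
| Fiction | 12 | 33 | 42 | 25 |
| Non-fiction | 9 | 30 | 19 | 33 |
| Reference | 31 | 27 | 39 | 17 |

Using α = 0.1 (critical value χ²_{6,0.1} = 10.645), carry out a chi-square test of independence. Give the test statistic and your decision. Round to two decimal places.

Row totals: 112, 91, 114. Column totals: 52, 90, 100, 75. Grand total N = 317.
Expected counts (row total × column total / N):
  Fiction, Under 18: 112×52/317 = 18.372
  Fiction, 18-40: 112×90/317 = 31.798
  Fiction, 41-65: 112×100/317 = 35.331
  Fiction, Over 65: 112×75/317 = 26.498
  Non-fiction, Under 18: 91×52/317 = 14.927
  Non-fiction, 18-40: 91×90/317 = 25.836
  Non-fiction, 41-65: 91×100/317 = 28.707
  Non-fiction, Over 65: 91×75/317 = 21.530
  Reference, Under 18: 114×52/317 = 18.700
  Reference, 18-40: 114×90/317 = 32.366
  Reference, 41-65: 114×100/317 = 35.962
  Reference, Over 65: 114×75/317 = 26.972
Contributions (O − E)²/E:
  (12 − 18.372)²/18.372 = 2.2100
  (33 − 31.798)²/31.798 = 0.0454
  (42 − 35.331)²/35.331 = 1.2588
  (25 − 26.498)²/26.498 = 0.0847
  (9 − 14.927)²/14.927 = 2.3534
  (30 − 25.836)²/25.836 = 0.6711
  (19 − 28.707)²/28.707 = 3.2823
  (33 − 21.530)²/21.530 = 6.1106
  (31 − 18.700)²/18.700 = 8.0904
  (27 − 32.366)²/32.366 = 0.8896
  (39 − 35.962)²/35.962 = 0.2566
  (17 − 26.972)²/26.972 = 3.6868
χ² = 2.2100 + 0.0454 + 1.2588 + 0.0847 + 2.3534 + 0.6711 + 3.2823 + 6.1106 + 8.0904 + 0.8896 + 0.2566 + 3.6868 = 28.94
df = (3−1)(4−1) = 6. Since 28.94 > 10.645, reject the null hypothesis of independence at α = 0.1.

28.94; reject H₀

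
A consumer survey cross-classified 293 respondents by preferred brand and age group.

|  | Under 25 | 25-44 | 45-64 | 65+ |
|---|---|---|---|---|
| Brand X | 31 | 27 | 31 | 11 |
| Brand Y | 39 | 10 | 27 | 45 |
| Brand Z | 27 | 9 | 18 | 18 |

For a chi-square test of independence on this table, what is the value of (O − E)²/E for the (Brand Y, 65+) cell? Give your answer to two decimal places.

6.82

Row total (Brand Y) = 121; column total (65+) = 74; N = 293.
Expected count E = 121 × 74 / 293 = 30.560.
Contribution = (O − E)²/E = (45 − 30.560)² / 30.560 = 6.82.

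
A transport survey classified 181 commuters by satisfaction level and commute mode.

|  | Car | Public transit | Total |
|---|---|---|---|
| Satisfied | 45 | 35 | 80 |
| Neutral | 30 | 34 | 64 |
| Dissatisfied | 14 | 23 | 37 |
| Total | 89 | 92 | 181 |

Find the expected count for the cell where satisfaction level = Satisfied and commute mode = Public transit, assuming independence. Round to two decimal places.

Row total (Satisfied) = 80; column total (Public transit) = 92; grand total N = 181.
Expected count = (row total × column total) / N = 80 × 92 / 181 = 40.66.

40.66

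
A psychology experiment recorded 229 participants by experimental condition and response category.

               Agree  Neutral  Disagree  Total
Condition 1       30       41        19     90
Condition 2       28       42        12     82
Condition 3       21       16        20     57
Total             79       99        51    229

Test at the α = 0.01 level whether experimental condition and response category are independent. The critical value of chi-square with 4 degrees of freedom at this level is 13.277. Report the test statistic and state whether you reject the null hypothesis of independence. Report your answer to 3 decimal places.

10.889; fail to reject H₀

Grand total N = 229.
Expected counts (row total × column total / N):
  Condition 1, Agree: 90×79/229 = 31.04803
  Condition 1, Neutral: 90×99/229 = 38.90830
  Condition 1, Disagree: 90×51/229 = 20.04367
  Condition 2, Agree: 82×79/229 = 28.28821
  Condition 2, Neutral: 82×99/229 = 35.44978
  Condition 2, Disagree: 82×51/229 = 18.26201
  Condition 3, Agree: 57×79/229 = 19.66376
  Condition 3, Neutral: 57×99/229 = 24.64192
  Condition 3, Disagree: 57×51/229 = 12.69432
Contributions (O − E)²/E:
  (30 − 31.04803)²/31.04803 = 0.0354
  (41 − 38.90830)²/38.90830 = 0.1124
  (19 − 20.04367)²/20.04367 = 0.0543
  (28 − 28.28821)²/28.28821 = 0.0029
  (42 − 35.44978)²/35.44978 = 1.2103
  (12 − 18.26201)²/18.26201 = 2.1472
  (21 − 19.66376)²/19.66376 = 0.0908
  (16 − 24.64192)²/24.64192 = 3.0307
  (20 − 12.69432)²/12.69432 = 4.2045
χ² = 0.0354 + 0.1124 + 0.0543 + 0.0029 + 1.2103 + 2.1472 + 0.0908 + 3.0307 + 4.2045 = 10.889
df = (3−1)(3−1) = 4. Since 10.889 < 13.277, fail to reject the null hypothesis of independence at α = 0.01.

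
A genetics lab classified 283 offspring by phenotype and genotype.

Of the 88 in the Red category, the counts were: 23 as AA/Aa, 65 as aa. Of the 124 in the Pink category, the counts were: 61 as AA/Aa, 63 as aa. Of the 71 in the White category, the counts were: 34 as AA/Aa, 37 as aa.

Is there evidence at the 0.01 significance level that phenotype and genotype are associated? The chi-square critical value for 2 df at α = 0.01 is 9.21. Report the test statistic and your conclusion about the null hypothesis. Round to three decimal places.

Row totals: 88, 124, 71. Column totals: 118, 165. Grand total N = 283.
Expected counts (row total × column total / N):
  Red, AA/Aa: 88×118/283 = 36.69258
  Red, aa: 88×165/283 = 51.30742
  Pink, AA/Aa: 124×118/283 = 51.70318
  Pink, aa: 124×165/283 = 72.29682
  White, AA/Aa: 71×118/283 = 29.60424
  White, aa: 71×165/283 = 41.39576
Contributions (O − E)²/E:
  (23 − 36.69258)²/36.69258 = 5.1097
  (65 − 51.30742)²/51.30742 = 3.6542
  (61 − 51.70318)²/51.70318 = 1.6717
  (63 − 72.29682)²/72.29682 = 1.1955
  (34 − 29.60424)²/29.60424 = 0.6527
  (37 − 41.39576)²/41.39576 = 0.4668
χ² = 5.1097 + 3.6542 + 1.6717 + 1.1955 + 0.6527 + 0.4668 = 12.751
df = (3−1)(2−1) = 2. Since 12.751 > 9.21, reject the null hypothesis of independence at α = 0.01.

12.751; reject H₀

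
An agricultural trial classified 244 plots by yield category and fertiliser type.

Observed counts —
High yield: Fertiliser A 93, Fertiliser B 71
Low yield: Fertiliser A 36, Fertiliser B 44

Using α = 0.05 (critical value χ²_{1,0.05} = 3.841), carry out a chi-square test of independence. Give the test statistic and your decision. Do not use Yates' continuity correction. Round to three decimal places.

Row totals: 164, 80. Column totals: 129, 115. Grand total N = 244.
Expected counts (row total × column total / N):
  High yield, Fertiliser A: 164×129/244 = 86.7049
  High yield, Fertiliser B: 164×115/244 = 77.2951
  Low yield, Fertiliser A: 80×129/244 = 42.2951
  Low yield, Fertiliser B: 80×115/244 = 37.7049
Contributions (O − E)²/E:
  (93 − 86.7049)²/86.7049 = 0.4570
  (71 − 77.2951)²/77.2951 = 0.5127
  (36 − 42.2951)²/42.2951 = 0.9369
  (44 − 37.7049)²/37.7049 = 1.0510
χ² = 0.4570 + 0.5127 + 0.9369 + 1.0510 = 2.958
df = (2−1)(2−1) = 1. Since 2.958 < 3.841, fail to reject the null hypothesis of independence at α = 0.05.

2.958; fail to reject H₀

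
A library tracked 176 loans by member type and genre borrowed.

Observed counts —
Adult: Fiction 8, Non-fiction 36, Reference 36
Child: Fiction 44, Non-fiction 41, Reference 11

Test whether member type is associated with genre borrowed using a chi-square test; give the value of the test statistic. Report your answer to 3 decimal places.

37.400

Row totals: 80, 96. Column totals: 52, 77, 47. Grand total N = 176.
Expected counts (row total × column total / N):
  Adult, Fiction: 80×52/176 = 23.63636
  Adult, Non-fiction: 80×77/176 = 35.00000
  Adult, Reference: 80×47/176 = 21.36364
  Child, Fiction: 96×52/176 = 28.36364
  Child, Non-fiction: 96×77/176 = 42.00000
  Child, Reference: 96×47/176 = 25.63636
Contributions (O − E)²/E:
  (8 − 23.63636)²/23.63636 = 10.3441
  (36 − 35.00000)²/35.00000 = 0.0286
  (36 − 21.36364)²/21.36364 = 10.0275
  (44 − 28.36364)²/28.36364 = 8.6200
  (41 − 42.00000)²/42.00000 = 0.0238
  (11 − 25.63636)²/25.63636 = 8.3562
χ² = 10.3441 + 0.0286 + 10.0275 + 8.6200 + 0.0238 + 8.3562 = 37.400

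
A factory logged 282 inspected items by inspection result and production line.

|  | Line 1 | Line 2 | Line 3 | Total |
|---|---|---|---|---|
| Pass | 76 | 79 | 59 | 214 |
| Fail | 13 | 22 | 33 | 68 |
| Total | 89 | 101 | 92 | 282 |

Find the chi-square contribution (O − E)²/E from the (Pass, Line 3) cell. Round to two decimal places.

Row total (Pass) = 214; column total (Line 3) = 92; N = 282.
Expected count E = 214 × 92 / 282 = 69.816.
Contribution = (O − E)²/E = (59 − 69.816)² / 69.816 = 1.68.

1.68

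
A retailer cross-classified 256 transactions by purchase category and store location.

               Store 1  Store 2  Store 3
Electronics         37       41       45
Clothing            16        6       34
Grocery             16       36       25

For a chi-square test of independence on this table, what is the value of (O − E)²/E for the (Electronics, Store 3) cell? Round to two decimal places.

0.49

Row total (Electronics) = 123; column total (Store 3) = 104; N = 256.
Expected count E = 123 × 104 / 256 = 49.969.
Contribution = (O − E)²/E = (45 − 49.969)² / 49.969 = 0.49.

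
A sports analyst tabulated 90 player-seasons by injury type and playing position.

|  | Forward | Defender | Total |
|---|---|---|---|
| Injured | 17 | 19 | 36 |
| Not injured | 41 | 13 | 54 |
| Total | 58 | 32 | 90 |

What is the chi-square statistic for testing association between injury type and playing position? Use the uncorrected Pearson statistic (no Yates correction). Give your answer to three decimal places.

7.767

Grand total N = 90.
Expected counts (row total × column total / N):
  Injured, Forward: 36×58/90 = 23.2000
  Injured, Defender: 36×32/90 = 12.8000
  Not injured, Forward: 54×58/90 = 34.8000
  Not injured, Defender: 54×32/90 = 19.2000
Contributions (O − E)²/E:
  (17 − 23.2000)²/23.2000 = 1.6569
  (19 − 12.8000)²/12.8000 = 3.0031
  (41 − 34.8000)²/34.8000 = 1.1046
  (13 − 19.2000)²/19.2000 = 2.0021
χ² = 1.6569 + 3.0031 + 1.1046 + 2.0021 = 7.767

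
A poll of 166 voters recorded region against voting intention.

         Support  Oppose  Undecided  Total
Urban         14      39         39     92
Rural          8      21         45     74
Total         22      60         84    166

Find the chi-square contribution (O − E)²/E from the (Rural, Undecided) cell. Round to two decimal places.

1.52

Row total (Rural) = 74; column total (Undecided) = 84; N = 166.
Expected count E = 74 × 84 / 166 = 37.446.
Contribution = (O − E)²/E = (45 − 37.446)² / 37.446 = 1.52.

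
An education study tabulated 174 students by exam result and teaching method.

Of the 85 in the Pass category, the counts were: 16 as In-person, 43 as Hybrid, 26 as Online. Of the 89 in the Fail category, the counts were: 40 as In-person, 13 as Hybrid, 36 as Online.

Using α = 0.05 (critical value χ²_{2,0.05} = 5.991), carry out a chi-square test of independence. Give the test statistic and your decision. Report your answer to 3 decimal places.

Row totals: 85, 89. Column totals: 56, 56, 62. Grand total N = 174.
Expected counts (row total × column total / N):
  Pass, In-person: 85×56/174 = 27.3563
  Pass, Hybrid: 85×56/174 = 27.3563
  Pass, Online: 85×62/174 = 30.2874
  Fail, In-person: 89×56/174 = 28.6437
  Fail, Hybrid: 89×56/174 = 28.6437
  Fail, Online: 89×62/174 = 31.7126
Contributions (O − E)²/E:
  (16 − 27.3563)²/27.3563 = 4.7143
  (43 − 27.3563)²/27.3563 = 8.9458
  (26 − 30.2874)²/30.2874 = 0.6069
  (40 − 28.6437)²/28.6437 = 4.5024
  (13 − 28.6437)²/28.6437 = 8.5438
  (36 − 31.7126)²/31.7126 = 0.5796
χ² = 4.7143 + 8.9458 + 0.6069 + 4.5024 + 8.5438 + 0.5796 = 27.893
df = (2−1)(3−1) = 2. Since 27.893 > 5.991, reject the null hypothesis of independence at α = 0.05.

27.893; reject H₀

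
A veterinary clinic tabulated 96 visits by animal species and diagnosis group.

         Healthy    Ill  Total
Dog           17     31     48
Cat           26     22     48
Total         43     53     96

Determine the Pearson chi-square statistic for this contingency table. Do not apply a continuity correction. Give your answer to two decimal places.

Grand total N = 96.
Expected counts (row total × column total / N):
  Dog, Healthy: 48×43/96 = 21.500
  Dog, Ill: 48×53/96 = 26.500
  Cat, Healthy: 48×43/96 = 21.500
  Cat, Ill: 48×53/96 = 26.500
Contributions (O − E)²/E:
  (17 − 21.500)²/21.500 = 0.9419
  (31 − 26.500)²/26.500 = 0.7642
  (26 − 21.500)²/21.500 = 0.9419
  (22 − 26.500)²/26.500 = 0.7642
χ² = 0.9419 + 0.7642 + 0.9419 + 0.7642 = 3.41

3.41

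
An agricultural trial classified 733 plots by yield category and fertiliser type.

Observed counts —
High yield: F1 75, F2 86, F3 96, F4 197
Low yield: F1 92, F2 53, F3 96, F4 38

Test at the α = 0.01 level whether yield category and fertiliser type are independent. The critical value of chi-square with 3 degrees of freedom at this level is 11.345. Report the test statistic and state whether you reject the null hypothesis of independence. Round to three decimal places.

79.919; reject H₀

Row totals: 454, 279. Column totals: 167, 139, 192, 235. Grand total N = 733.
Expected counts (row total × column total / N):
  High yield, F1: 454×167/733 = 103.4352
  High yield, F2: 454×139/733 = 86.0928
  High yield, F3: 454×192/733 = 118.9195
  High yield, F4: 454×235/733 = 145.5525
  Low yield, F1: 279×167/733 = 63.5648
  Low yield, F2: 279×139/733 = 52.9072
  Low yield, F3: 279×192/733 = 73.0805
  Low yield, F4: 279×235/733 = 89.4475
Contributions (O − E)²/E:
  (75 − 103.4352)²/103.4352 = 7.8171
  (86 − 86.0928)²/86.0928 = 0.0001
  (96 − 118.9195)²/118.9195 = 4.4173
  (197 − 145.5525)²/145.5525 = 18.1848
  (92 − 63.5648)²/63.5648 = 12.7203
  (53 − 52.9072)²/52.9072 = 0.0002
  (96 − 73.0805)²/73.0805 = 7.1880
  (38 − 89.4475)²/89.4475 = 29.5910
χ² = 7.8171 + 0.0001 + 4.4173 + 18.1848 + 12.7203 + 0.0002 + 7.1880 + 29.5910 = 79.919
df = (2−1)(4−1) = 3. Since 79.919 > 11.345, reject the null hypothesis of independence at α = 0.01.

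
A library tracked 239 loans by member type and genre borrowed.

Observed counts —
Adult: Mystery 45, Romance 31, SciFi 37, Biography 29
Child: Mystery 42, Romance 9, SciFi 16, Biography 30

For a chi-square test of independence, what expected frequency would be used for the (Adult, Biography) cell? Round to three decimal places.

35.054

Row total (Adult) = 142; column total (Biography) = 59; grand total N = 239.
Expected count = (row total × column total) / N = 142 × 59 / 239 = 35.054.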